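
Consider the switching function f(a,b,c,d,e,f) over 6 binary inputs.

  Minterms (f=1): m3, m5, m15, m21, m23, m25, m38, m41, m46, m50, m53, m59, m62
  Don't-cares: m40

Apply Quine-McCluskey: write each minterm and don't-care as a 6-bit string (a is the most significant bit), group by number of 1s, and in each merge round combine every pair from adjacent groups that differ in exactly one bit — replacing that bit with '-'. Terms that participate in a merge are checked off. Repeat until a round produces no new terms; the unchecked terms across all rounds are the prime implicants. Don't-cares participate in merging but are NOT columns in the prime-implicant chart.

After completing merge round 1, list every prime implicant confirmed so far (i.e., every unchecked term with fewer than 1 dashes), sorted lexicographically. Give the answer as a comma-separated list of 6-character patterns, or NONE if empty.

size-2^0 implicants → 000011  000101(✓)  001111  010101(✓)  010111(✓)  011001  100110(✓)  101000(✓)  101001(✓)  101110(✓)  110010  110101(✓)  111011  111110(✓)
size-2^1 implicants → -10101  0-0101  0101-1  1-1110  10-110  10100-
Unchecked terms (primes): -10101, 0-0101, 000011, 001111, 0101-1, 011001, 1-1110, 10-110, 10100-, 110010, 111011

000011, 001111, 011001, 110010, 111011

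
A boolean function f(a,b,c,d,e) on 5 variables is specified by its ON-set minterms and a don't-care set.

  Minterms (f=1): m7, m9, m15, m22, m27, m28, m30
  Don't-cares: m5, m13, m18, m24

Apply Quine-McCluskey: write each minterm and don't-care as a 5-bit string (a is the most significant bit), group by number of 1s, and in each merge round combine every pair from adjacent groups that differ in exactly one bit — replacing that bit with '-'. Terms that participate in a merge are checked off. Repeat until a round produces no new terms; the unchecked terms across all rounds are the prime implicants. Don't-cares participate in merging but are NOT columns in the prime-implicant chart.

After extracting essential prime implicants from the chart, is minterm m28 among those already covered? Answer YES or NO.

NO

Round 0: 00101✓ 00111✓ 01001✓ 01101✓ 01111✓ 10010✓ 10110✓ 11000✓ 11011 11100✓ 11110✓
Round 1: 0-101✓ 0-111✓ 001-1✓ 01-01 011-1✓ 1-110 10-10 11-00 111-0
Round 2: 0-1-1
PIs = {0-1-1, 01-01, 1-110, 10-10, 11-00, 11011, 111-0}
Coverage chart:
  m7: 0-1-1 ←essential
  m9: 01-01 ←essential
  m15: 0-1-1 ←essential
  m22: 1-110,10-10
  m27: 11011 ←essential
  m28: 11-00,111-0
  m30: 1-110,111-0
Essential: 0-1-1, 01-01, 11011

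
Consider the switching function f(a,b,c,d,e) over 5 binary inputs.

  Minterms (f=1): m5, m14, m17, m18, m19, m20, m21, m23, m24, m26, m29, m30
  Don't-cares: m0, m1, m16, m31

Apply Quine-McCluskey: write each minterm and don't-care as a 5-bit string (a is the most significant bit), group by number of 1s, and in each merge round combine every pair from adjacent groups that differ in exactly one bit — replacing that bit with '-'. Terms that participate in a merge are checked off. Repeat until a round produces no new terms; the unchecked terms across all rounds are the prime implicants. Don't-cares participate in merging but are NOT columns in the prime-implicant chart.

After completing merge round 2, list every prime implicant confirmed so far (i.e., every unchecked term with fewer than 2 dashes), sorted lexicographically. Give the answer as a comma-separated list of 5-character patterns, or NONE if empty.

-1110, 11-10, 1111-

size-2^0 implicants → 00000(✓)  00001(✓)  00101(✓)  01110(✓)  10000(✓)  10001(✓)  10010(✓)  10011(✓)  10100(✓)  10101(✓)  10111(✓)  11000(✓)  11010(✓)  11101(✓)  11110(✓)  11111(✓)
size-2^1 implicants → -0000(✓)  -0001(✓)  -0101(✓)  -1110  00-01(✓)  0000-(✓)  1-000(✓)  1-010(✓)  1-101(✓)  1-111(✓)  10-00(✓)  10-01(✓)  10-11(✓)  100-0(✓)  100-1(✓)  1000-(✓)  1001-(✓)  101-1(✓)  1010-(✓)  11-10  110-0(✓)  111-1(✓)  1111-
size-2^2 implicants → -0-01  -000-  1-0-0  1-1-1  10--1  10-0-  100--
Unchecked terms (primes): -0-01, -000-, -1110, 1-0-0, 1-1-1, 10--1, 10-0-, 100--, 11-10, 1111-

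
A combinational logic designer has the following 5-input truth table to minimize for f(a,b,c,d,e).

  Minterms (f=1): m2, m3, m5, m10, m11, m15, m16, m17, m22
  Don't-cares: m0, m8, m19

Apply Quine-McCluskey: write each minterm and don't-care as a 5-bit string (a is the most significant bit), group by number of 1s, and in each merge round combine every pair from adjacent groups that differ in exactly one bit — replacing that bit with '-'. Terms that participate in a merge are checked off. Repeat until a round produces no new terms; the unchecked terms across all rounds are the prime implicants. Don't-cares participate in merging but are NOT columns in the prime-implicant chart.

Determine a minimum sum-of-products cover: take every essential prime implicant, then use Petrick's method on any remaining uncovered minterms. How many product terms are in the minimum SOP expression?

[col 0] 00000*, 00010*, 00011*, 00101, 01000*, 01010*, 01011*, 01111*, 10000*, 10001*, 10011*, 10110
[col 1] -0000, -0011, 0-000*, 0-010*, 0-011*, 000-0*, 0001-*, 01-11, 010-0*, 0101-*, 100-1, 1000-
[col 2] 0-0-0, 0-01-
Prime implicants: -0000, -0011, 0-0-0, 0-01-, 00101, 01-11, 100-1, 1000-, 10110
PI chart (minterm → PIs covering it):
  2 | 0-0-0,0-01-
  3 | -0011,0-01-
  5 | 00101  (sole → essential)
  10 | 0-0-0,0-01-
  11 | 0-01-,01-11
  15 | 01-11  (sole → essential)
  16 | -0000,1000-
  17 | 100-1,1000-
  22 | 10110  (sole → essential)
Essential prime implicants: 00101, 01-11, 10110
Petrick residual → 0-01-, 1000-
Minimum SOP uses 5 PIs: a'c'd + a'b'cd'e + a'bde + ab'c'd' + ab'cde'

5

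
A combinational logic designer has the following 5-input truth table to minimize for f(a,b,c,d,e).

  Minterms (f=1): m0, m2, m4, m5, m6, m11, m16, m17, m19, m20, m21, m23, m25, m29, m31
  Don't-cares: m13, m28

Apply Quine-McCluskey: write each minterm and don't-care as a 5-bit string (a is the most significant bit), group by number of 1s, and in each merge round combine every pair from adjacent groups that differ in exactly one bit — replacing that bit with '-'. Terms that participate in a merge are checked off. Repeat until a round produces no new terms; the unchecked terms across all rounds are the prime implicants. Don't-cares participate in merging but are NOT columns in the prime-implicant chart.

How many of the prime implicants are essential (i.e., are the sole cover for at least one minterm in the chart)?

5

[col 0] 00000*, 00010*, 00100*, 00101*, 00110*, 01011, 01101*, 10000*, 10001*, 10011*, 10100*, 10101*, 10111*, 11001*, 11100*, 11101*, 11111*
[col 1] -0000*, -0100*, -0101*, -1101*, 0-101*, 00-00*, 00-10*, 000-0*, 001-0*, 0010-*, 1-001*, 1-100*, 1-101*, 1-111*, 10-00*, 10-01*, 10-11*, 100-1*, 1000-*, 101-1*, 1010-*, 11-01*, 111-1*, 1110-*
[col 2] --101, -0-00, -010-, 00--0, 1--01, 1-1-1, 1-10-, 10--1, 10-0-
Prime implicants: --101, -0-00, -010-, 00--0, 01011, 1--01, 1-1-1, 1-10-, 10--1, 10-0-
PI chart (minterm → PIs covering it):
  0 | -0-00,00--0
  2 | 00--0  (sole → essential)
  4 | -0-00,-010-,00--0
  5 | --101,-010-
  6 | 00--0  (sole → essential)
  11 | 01011  (sole → essential)
  16 | -0-00,10-0-
  17 | 1--01,10--1,10-0-
  19 | 10--1  (sole → essential)
  20 | -0-00,-010-,1-10-,10-0-
  21 | --101,-010-,1--01,1-1-1,1-10-,10--1,10-0-
  23 | 1-1-1,10--1
  25 | 1--01  (sole → essential)
  29 | --101,1--01,1-1-1,1-10-
  31 | 1-1-1  (sole → essential)
Essential prime implicants: 00--0, 01011, 1--01, 1-1-1, 10--1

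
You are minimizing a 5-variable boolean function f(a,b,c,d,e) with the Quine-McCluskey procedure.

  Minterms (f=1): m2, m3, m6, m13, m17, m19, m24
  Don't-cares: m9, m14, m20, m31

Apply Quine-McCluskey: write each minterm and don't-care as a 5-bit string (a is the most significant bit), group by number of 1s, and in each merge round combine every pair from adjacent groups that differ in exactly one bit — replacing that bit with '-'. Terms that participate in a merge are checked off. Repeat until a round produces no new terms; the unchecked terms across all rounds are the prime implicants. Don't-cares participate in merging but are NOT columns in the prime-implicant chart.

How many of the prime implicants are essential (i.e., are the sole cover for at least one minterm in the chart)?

3

[col 0] 00010*, 00011*, 00110*, 01001*, 01101*, 01110*, 10001*, 10011*, 10100, 11000, 11111
[col 1] -0011, 0-110, 00-10, 0001-, 01-01, 100-1
Prime implicants: -0011, 0-110, 00-10, 0001-, 01-01, 100-1, 10100, 11000, 11111
PI chart (minterm → PIs covering it):
  2 | 00-10,0001-
  3 | -0011,0001-
  6 | 0-110,00-10
  13 | 01-01  (sole → essential)
  17 | 100-1  (sole → essential)
  19 | -0011,100-1
  24 | 11000  (sole → essential)
Essential prime implicants: 01-01, 100-1, 11000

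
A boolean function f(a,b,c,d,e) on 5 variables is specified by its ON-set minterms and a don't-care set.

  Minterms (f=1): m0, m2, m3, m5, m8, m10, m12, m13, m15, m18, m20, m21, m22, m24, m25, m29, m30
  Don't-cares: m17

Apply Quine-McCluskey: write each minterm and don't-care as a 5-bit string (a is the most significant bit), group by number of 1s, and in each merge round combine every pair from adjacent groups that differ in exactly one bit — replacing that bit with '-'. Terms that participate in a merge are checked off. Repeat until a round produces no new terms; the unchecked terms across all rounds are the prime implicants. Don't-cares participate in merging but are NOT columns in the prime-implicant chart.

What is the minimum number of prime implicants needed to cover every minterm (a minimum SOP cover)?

9

Round 0: 00000✓ 00010✓ 00011✓ 00101✓ 01000✓ 01010✓ 01100✓ 01101✓ 01111✓ 10001✓ 10010✓ 10100✓ 10101✓ 10110✓ 11000✓ 11001✓ 11101✓ 11110✓
Round 1: -0010 -0101✓ -1000 -1101✓ 0-000✓ 0-010✓ 0-101✓ 000-0✓ 0001- 01-00 010-0✓ 011-1 0110- 1-001✓ 1-101✓ 1-110 10-01✓ 10-10 101-0 1010- 11-01✓ 1100-
Round 2: --101 0-0-0 1--01
PIs = {--101, -0010, -1000, 0-0-0, 0001-, 01-00, 011-1, 0110-, 1--01, 1-110, 10-10, 101-0, 1010-, 1100-}
Coverage chart:
  m0: 0-0-0 ←essential
  m2: -0010,0-0-0,0001-
  m3: 0001- ←essential
  m5: --101 ←essential
  m8: -1000,0-0-0,01-00
  m10: 0-0-0 ←essential
  m12: 01-00,0110-
  m13: --101,011-1,0110-
  m15: 011-1 ←essential
  m18: -0010,10-10
  m20: 101-0,1010-
  m21: --101,1--01,1010-
  m22: 1-110,10-10,101-0
  m24: -1000,1100-
  m25: 1--01,1100-
  m29: --101,1--01
  m30: 1-110 ←essential
Essential: --101, 0-0-0, 0001-, 011-1, 1-110
Petrick residual → -0010, 01-00, 101-0, 1100-
Min cover (9 terms): cd'e + b'c'de' + a'c'e' + a'b'c'd + a'bd'e' + a'bce + acde' + ab'ce' + abc'd'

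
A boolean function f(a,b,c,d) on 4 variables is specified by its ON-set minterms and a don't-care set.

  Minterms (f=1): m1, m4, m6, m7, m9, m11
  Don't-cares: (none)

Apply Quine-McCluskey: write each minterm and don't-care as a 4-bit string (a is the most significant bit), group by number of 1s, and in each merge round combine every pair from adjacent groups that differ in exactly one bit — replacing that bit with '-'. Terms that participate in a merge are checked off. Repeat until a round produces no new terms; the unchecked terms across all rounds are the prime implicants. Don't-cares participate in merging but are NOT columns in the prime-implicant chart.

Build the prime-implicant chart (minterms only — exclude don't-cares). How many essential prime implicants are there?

4

[col 0] 0001*, 0100*, 0110*, 0111*, 1001*, 1011*
[col 1] -001, 01-0, 011-, 10-1
Prime implicants: -001, 01-0, 011-, 10-1
PI chart (minterm → PIs covering it):
  1 | -001  (sole → essential)
  4 | 01-0  (sole → essential)
  6 | 01-0,011-
  7 | 011-  (sole → essential)
  9 | -001,10-1
  11 | 10-1  (sole → essential)
Essential prime implicants: -001, 01-0, 011-, 10-1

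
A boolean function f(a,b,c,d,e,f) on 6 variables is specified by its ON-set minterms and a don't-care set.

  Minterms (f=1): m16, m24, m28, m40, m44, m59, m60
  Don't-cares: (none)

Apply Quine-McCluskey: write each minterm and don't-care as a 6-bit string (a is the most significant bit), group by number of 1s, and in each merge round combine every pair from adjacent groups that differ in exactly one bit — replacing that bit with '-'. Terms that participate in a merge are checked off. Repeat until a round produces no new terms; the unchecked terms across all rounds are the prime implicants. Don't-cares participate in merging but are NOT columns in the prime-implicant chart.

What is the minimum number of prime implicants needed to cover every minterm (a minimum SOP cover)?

[col 0] 010000*, 011000*, 011100*, 101000*, 101100*, 111011, 111100*
[col 1] -11100, 01-000, 011-00, 1-1100, 101-00
Prime implicants: -11100, 01-000, 011-00, 1-1100, 101-00, 111011
PI chart (minterm → PIs covering it):
  16 | 01-000  (sole → essential)
  24 | 01-000,011-00
  28 | -11100,011-00
  40 | 101-00  (sole → essential)
  44 | 1-1100,101-00
  59 | 111011  (sole → essential)
  60 | -11100,1-1100
Essential prime implicants: 01-000, 101-00, 111011
Petrick residual → -11100
Minimum SOP uses 4 PIs: bcde'f' + a'bd'e'f' + ab'ce'f' + abcd'ef

4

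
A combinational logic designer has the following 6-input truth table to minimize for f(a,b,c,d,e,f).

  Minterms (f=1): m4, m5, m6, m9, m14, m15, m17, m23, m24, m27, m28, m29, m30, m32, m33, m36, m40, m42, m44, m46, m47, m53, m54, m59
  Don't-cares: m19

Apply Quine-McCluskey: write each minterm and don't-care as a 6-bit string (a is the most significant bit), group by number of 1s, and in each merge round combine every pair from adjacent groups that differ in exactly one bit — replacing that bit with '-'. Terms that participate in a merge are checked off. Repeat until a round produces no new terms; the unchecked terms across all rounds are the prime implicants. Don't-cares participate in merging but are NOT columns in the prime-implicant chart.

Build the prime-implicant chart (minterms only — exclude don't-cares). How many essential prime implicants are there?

[col 0] 000100*, 000101*, 000110*, 001001, 001110*, 001111*, 010001*, 010011*, 010111*, 011000*, 011011*, 011100*, 011101*, 011110*, 100000*, 100001*, 100100*, 101000*, 101010*, 101100*, 101110*, 101111*, 110101, 110110, 111011*
[col 1] -00100, -01110*, -01111*, -11011, 0-1110, 00-110, 0001-0, 00010-, 00111-*, 01-011, 010-11, 0100-1, 011-00, 0111-0, 01110-, 10-000*, 10-100*, 100-00*, 10000-, 101-00*, 101-10*, 1010-0*, 1011-0*, 10111-*
[col 2] -0111-, 10--00, 101--0
Prime implicants: -00100, -0111-, -11011, 0-1110, 00-110, 0001-0, 00010-, 001001, 01-011, 010-11, 0100-1, 011-00, 0111-0, 01110-, 10--00, 10000-, 101--0, 110101, 110110
PI chart (minterm → PIs covering it):
  4 | -00100,0001-0,00010-
  5 | 00010-  (sole → essential)
  6 | 00-110,0001-0
  9 | 001001  (sole → essential)
  14 | -0111-,0-1110,00-110
  15 | -0111-  (sole → essential)
  17 | 0100-1  (sole → essential)
  23 | 010-11  (sole → essential)
  24 | 011-00  (sole → essential)
  27 | -11011,01-011
  28 | 011-00,0111-0,01110-
  29 | 01110-  (sole → essential)
  30 | 0-1110,0111-0
  32 | 10--00,10000-
  33 | 10000-  (sole → essential)
  36 | -00100,10--00
  40 | 10--00,101--0
  42 | 101--0  (sole → essential)
  44 | 10--00,101--0
  46 | -0111-,101--0
  47 | -0111-  (sole → essential)
  53 | 110101  (sole → essential)
  54 | 110110  (sole → essential)
  59 | -11011  (sole → essential)
Essential prime implicants: -0111-, -11011, 00010-, 001001, 010-11, 0100-1, 011-00, 01110-, 10000-, 101--0, 110101, 110110

12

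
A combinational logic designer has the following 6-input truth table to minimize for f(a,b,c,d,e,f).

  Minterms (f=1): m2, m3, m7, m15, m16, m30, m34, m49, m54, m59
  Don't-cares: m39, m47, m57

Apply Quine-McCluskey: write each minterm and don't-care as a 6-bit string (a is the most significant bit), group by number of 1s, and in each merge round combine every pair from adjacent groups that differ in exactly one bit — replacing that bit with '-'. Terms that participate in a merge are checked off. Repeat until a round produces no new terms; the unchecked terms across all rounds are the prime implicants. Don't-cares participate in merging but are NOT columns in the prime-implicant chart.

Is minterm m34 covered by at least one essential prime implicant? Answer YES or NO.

size-2^0 implicants → 000010(✓)  000011(✓)  000111(✓)  001111(✓)  010000  011110  100010(✓)  100111(✓)  101111(✓)  110001(✓)  110110  111001(✓)  111011(✓)
size-2^1 implicants → -00010  -00111(✓)  -01111(✓)  00-111(✓)  000-11  00001-  10-111(✓)  11-001  1110-1
size-2^2 implicants → -0-111
Unchecked terms (primes): -0-111, -00010, 000-11, 00001-, 010000, 011110, 11-001, 110110, 1110-1
Minterm coverage:
  m2 ⊆ -00010,00001-
  m3 ⊆ 000-11,00001-
  m7 ⊆ -0-111,000-11
  m15 ⊆ -0-111 [E]
  m16 ⊆ 010000 [E]
  m30 ⊆ 011110 [E]
  m34 ⊆ -00010 [E]
  m49 ⊆ 11-001 [E]
  m54 ⊆ 110110 [E]
  m59 ⊆ 1110-1 [E]
E = {-0-111, -00010, 010000, 011110, 11-001, 110110, 1110-1}

YES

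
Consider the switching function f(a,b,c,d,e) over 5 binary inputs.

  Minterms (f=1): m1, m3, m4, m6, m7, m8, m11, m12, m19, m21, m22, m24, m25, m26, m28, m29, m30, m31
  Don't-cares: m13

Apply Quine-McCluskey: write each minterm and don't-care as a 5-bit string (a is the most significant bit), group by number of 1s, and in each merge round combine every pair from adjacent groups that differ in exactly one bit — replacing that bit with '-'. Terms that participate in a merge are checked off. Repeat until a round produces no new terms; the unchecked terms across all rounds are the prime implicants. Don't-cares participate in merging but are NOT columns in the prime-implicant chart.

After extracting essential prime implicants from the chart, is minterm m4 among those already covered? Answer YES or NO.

NO

size-2^0 implicants → 00001(✓)  00011(✓)  00100(✓)  00110(✓)  00111(✓)  01000(✓)  01011(✓)  01100(✓)  01101(✓)  10011(✓)  10101(✓)  10110(✓)  11000(✓)  11001(✓)  11010(✓)  11100(✓)  11101(✓)  11110(✓)  11111(✓)
size-2^1 implicants → -0011  -0110  -1000(✓)  -1100(✓)  -1101(✓)  0-011  0-100  00-11  000-1  001-0  0011-  01-00(✓)  0110-(✓)  1-101  1-110  11-00(✓)  11-01(✓)  11-10(✓)  110-0(✓)  1100-(✓)  111-0(✓)  111-1(✓)  1110-(✓)  1111-(✓)
size-2^2 implicants → -1-00  -110-  11--0  11-0-  111--
Unchecked terms (primes): -0011, -0110, -1-00, -110-, 0-011, 0-100, 00-11, 000-1, 001-0, 0011-, 1-101, 1-110, 11--0, 11-0-, 111--
Minterm coverage:
  m1 ⊆ 000-1 [E]
  m3 ⊆ -0011,0-011,00-11,000-1
  m4 ⊆ 0-100,001-0
  m6 ⊆ -0110,001-0,0011-
  m7 ⊆ 00-11,0011-
  m8 ⊆ -1-00 [E]
  m11 ⊆ 0-011 [E]
  m12 ⊆ -1-00,-110-,0-100
  m19 ⊆ -0011 [E]
  m21 ⊆ 1-101 [E]
  m22 ⊆ -0110,1-110
  m24 ⊆ -1-00,11--0,11-0-
  m25 ⊆ 11-0- [E]
  m26 ⊆ 11--0 [E]
  m28 ⊆ -1-00,-110-,11--0,11-0-,111--
  m29 ⊆ -110-,1-101,11-0-,111--
  m30 ⊆ 1-110,11--0,111--
  m31 ⊆ 111-- [E]
E = {-0011, -1-00, 0-011, 000-1, 1-101, 11--0, 11-0-, 111--}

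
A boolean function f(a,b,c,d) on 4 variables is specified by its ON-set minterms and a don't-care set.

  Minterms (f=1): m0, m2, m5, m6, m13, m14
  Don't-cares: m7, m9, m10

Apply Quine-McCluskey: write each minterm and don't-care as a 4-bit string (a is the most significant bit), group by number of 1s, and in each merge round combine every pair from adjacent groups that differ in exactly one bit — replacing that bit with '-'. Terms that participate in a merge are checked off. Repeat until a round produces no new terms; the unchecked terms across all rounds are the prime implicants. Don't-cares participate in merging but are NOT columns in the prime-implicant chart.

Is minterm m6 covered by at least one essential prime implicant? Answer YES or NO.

[col 0] 0000*, 0010*, 0101*, 0110*, 0111*, 1001*, 1010*, 1101*, 1110*
[col 1] -010*, -101, -110*, 0-10*, 00-0, 01-1, 011-, 1-01, 1-10*
[col 2] --10
Prime implicants: --10, -101, 00-0, 01-1, 011-, 1-01
PI chart (minterm → PIs covering it):
  0 | 00-0  (sole → essential)
  2 | --10,00-0
  5 | -101,01-1
  6 | --10,011-
  13 | -101,1-01
  14 | --10  (sole → essential)
Essential prime implicants: --10, 00-0

YES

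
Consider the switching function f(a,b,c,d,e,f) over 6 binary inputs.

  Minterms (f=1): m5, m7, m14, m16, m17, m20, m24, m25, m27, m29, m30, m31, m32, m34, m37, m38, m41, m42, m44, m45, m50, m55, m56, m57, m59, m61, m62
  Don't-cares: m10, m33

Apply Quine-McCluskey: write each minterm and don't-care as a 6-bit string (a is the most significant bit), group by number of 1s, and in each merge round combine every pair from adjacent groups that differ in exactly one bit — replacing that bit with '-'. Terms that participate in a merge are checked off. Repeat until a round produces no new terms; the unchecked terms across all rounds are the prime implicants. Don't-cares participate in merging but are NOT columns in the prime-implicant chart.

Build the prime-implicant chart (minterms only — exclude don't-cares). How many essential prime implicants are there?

Round 0: 000101✓ 000111✓ 001010✓ 001110✓ 010000✓ 010001✓ 010100✓ 011000✓ 011001✓ 011011✓ 011101✓ 011110✓ 011111✓ 100000✓ 100001✓ 100010✓ 100101✓ 100110✓ 101001✓ 101010✓ 101100✓ 101101✓ 110010✓ 110111 111000✓ 111001✓ 111011✓ 111101✓ 111110✓
Round 1: -00101 -01010 -11000✓ -11001✓ -11011✓ -11101✓ -11110 0-1110 0001-1 001-10 01-000✓ 01-001✓ 010-00 01000-✓ 011-01✓ 011-11✓ 0110-1✓ 01100-✓ 0111-1✓ 01111- 1-0010 1-1001✓ 1-1101✓ 10-001✓ 10-010 10-101✓ 100-01✓ 100-10 1000-0 10000- 101-01✓ 10110- 111-01✓ 1110-1✓ 11100-✓
Round 2: -11-01 -110-1 -1100- 01-00- 011--1 1-1-01 10--01
PIs = {-00101, -01010, -11-01, -110-1, -1100-, -11110, 0-1110, 0001-1, 001-10, 01-00-, 010-00, 011--1, 01111-, 1-0010, 1-1-01, 10--01, 10-010, 100-10, 1000-0, 10000-, 10110-, 110111}
Coverage chart:
  m5: -00101,0001-1
  m7: 0001-1 ←essential
  m14: 0-1110,001-10
  m16: 01-00-,010-00
  m17: 01-00- ←essential
  m20: 010-00 ←essential
  m24: -1100-,01-00-
  m25: -11-01,-110-1,-1100-,01-00-,011--1
  m27: -110-1,011--1
  m29: -11-01,011--1
  m30: -11110,0-1110,01111-
  m31: 011--1,01111-
  m32: 1000-0,10000-
  m34: 1-0010,10-010,100-10,1000-0
  m37: -00101,10--01
  m38: 100-10 ←essential
  m41: 1-1-01,10--01
  m42: -01010,10-010
  m44: 10110- ←essential
  m45: 1-1-01,10--01,10110-
  m50: 1-0010 ←essential
  m55: 110111 ←essential
  m56: -1100- ←essential
  m57: -11-01,-110-1,-1100-,1-1-01
  m59: -110-1 ←essential
  m61: -11-01,1-1-01
  m62: -11110 ←essential
Essential: -110-1, -1100-, -11110, 0001-1, 01-00-, 010-00, 1-0010, 100-10, 10110-, 110111

10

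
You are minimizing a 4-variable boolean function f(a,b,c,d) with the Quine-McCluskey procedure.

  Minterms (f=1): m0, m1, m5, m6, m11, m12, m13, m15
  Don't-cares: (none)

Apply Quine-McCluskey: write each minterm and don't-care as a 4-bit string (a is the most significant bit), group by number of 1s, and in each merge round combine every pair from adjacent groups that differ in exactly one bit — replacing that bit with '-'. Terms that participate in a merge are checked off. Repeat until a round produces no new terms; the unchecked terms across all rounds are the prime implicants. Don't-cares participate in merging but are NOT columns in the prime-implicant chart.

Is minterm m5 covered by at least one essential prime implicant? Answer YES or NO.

Round 0: 0000✓ 0001✓ 0101✓ 0110 1011✓ 1100✓ 1101✓ 1111✓
Round 1: -101 0-01 000- 1-11 11-1 110-
PIs = {-101, 0-01, 000-, 0110, 1-11, 11-1, 110-}
Coverage chart:
  m0: 000- ←essential
  m1: 0-01,000-
  m5: -101,0-01
  m6: 0110 ←essential
  m11: 1-11 ←essential
  m12: 110- ←essential
  m13: -101,11-1,110-
  m15: 1-11,11-1
Essential: 000-, 0110, 1-11, 110-

NO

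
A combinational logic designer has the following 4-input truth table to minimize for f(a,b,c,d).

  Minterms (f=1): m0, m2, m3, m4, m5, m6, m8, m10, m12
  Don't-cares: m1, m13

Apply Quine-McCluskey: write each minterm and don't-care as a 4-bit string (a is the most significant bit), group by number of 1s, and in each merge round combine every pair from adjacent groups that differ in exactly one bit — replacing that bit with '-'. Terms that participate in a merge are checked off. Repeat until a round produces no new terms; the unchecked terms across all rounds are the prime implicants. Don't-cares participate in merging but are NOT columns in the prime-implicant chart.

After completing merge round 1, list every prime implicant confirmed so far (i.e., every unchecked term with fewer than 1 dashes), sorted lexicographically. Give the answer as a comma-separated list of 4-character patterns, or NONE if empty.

Round 0: 0000✓ 0001✓ 0010✓ 0011✓ 0100✓ 0101✓ 0110✓ 1000✓ 1010✓ 1100✓ 1101✓
Round 1: -000✓ -010✓ -100✓ -101✓ 0-00✓ 0-01✓ 0-10✓ 00-0✓ 00-1✓ 000-✓ 001-✓ 01-0✓ 010-✓ 1-00✓ 10-0✓ 110-✓
Round 2: --00 -0-0 -10- 0--0 0-0- 00--
PIs = {--00, -0-0, -10-, 0--0, 0-0-, 00--}

NONE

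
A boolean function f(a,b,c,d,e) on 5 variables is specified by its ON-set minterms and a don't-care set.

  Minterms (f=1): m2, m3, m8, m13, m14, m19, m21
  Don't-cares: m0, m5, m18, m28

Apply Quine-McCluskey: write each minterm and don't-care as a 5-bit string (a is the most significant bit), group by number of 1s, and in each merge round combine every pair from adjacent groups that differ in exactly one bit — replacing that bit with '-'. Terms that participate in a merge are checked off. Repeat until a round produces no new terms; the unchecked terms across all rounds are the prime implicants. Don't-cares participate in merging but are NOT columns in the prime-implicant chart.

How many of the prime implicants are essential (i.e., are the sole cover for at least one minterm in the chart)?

5

[col 0] 00000*, 00010*, 00011*, 00101*, 01000*, 01101*, 01110, 10010*, 10011*, 10101*, 11100
[col 1] -0010*, -0011*, -0101, 0-000, 0-101, 000-0, 0001-*, 1001-*
[col 2] -001-
Prime implicants: -001-, -0101, 0-000, 0-101, 000-0, 01110, 11100
PI chart (minterm → PIs covering it):
  2 | -001-,000-0
  3 | -001-  (sole → essential)
  8 | 0-000  (sole → essential)
  13 | 0-101  (sole → essential)
  14 | 01110  (sole → essential)
  19 | -001-  (sole → essential)
  21 | -0101  (sole → essential)
Essential prime implicants: -001-, -0101, 0-000, 0-101, 01110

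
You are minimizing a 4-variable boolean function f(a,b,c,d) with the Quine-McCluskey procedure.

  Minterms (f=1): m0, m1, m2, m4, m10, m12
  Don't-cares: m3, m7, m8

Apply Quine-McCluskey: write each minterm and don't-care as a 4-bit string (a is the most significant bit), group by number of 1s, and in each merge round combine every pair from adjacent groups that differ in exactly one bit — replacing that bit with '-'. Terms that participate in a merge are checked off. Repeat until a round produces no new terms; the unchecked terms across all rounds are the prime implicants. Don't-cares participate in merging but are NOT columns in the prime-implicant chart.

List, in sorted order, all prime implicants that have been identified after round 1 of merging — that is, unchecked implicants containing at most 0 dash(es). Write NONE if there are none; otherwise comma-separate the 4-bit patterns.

size-2^0 implicants → 0000(✓)  0001(✓)  0010(✓)  0011(✓)  0100(✓)  0111(✓)  1000(✓)  1010(✓)  1100(✓)
size-2^1 implicants → -000(✓)  -010(✓)  -100(✓)  0-00(✓)  0-11  00-0(✓)  00-1(✓)  000-(✓)  001-(✓)  1-00(✓)  10-0(✓)
size-2^2 implicants → --00  -0-0  00--
Unchecked terms (primes): --00, -0-0, 0-11, 00--

NONE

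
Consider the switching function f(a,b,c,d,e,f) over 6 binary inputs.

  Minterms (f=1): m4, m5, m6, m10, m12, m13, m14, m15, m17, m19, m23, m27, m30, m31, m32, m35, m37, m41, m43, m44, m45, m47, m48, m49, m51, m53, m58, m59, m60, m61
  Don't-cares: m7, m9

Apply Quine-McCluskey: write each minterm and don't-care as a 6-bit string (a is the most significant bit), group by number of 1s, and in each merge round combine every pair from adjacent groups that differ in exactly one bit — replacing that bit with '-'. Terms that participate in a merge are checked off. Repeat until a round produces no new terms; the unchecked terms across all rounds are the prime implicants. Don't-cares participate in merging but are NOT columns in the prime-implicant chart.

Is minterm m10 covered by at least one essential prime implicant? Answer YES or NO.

Round 0: 000100✓ 000101✓ 000110✓ 000111✓ 001001✓ 001010✓ 001100✓ 001101✓ 001110✓ 001111✓ 010001✓ 010011✓ 010111✓ 011011✓ 011110✓ 011111✓ 100000✓ 100011✓ 100101✓ 101001✓ 101011✓ 101100✓ 101101✓ 101111✓ 110000✓ 110001✓ 110011✓ 110101✓ 111010✓ 111011✓ 111100✓ 111101✓
Round 1: -00101✓ -01001✓ -01100✓ -01101✓ -01111✓ -10001✓ -10011✓ -11011✓ 0-0111✓ 0-1110✓ 0-1111✓ 00-100✓ 00-101✓ 00-110✓ 00-111✓ 0001-0✓ 0001-1✓ 00010-✓ 00011-✓ 001-01✓ 001-10 0011-0✓ 0011-1✓ 00110-✓ 00111-✓ 01-011✓ 01-111✓ 010-11✓ 0100-1✓ 011-11✓ 01111-✓ 1-0000 1-0011✓ 1-0101✓ 1-1011✓ 1-1100✓ 1-1101✓ 10-011✓ 10-101✓ 101-01✓ 101-11✓ 1010-1✓ 1011-1✓ 10110-✓ 11-011✓ 11-101✓ 110-01 1100-1✓ 11000- 11101- 11110-✓
Round 2: -0-101 -01-01 -011-1 -0110- -1-011 -100-1 0--111 0-111- 00-1-0✓ 00-1-1✓ 00-10-✓ 00-11-✓ 0001--✓ 0011--✓ 01--11 1--011 1--101 1-110- 101--1
Round 3: 00-1--
PIs = {-0-101, -01-01, -011-1, -0110-, -1-011, -100-1, 0--111, 0-111-, 00-1--, 001-10, 01--11, 1--011, 1--101, 1-0000, 1-110-, 101--1, 110-01, 11000-, 11101-}
Coverage chart:
  m4: 00-1-- ←essential
  m5: -0-101,00-1--
  m6: 00-1-- ←essential
  m10: 001-10 ←essential
  m12: -0110-,00-1--
  m13: -0-101,-01-01,-011-1,-0110-,00-1--
  m14: 0-111-,00-1--,001-10
  m15: -011-1,0--111,0-111-,00-1--
  m17: -100-1 ←essential
  m19: -1-011,-100-1,01--11
  m23: 0--111,01--11
  m27: -1-011,01--11
  m30: 0-111- ←essential
  m31: 0--111,0-111-,01--11
  m32: 1-0000 ←essential
  m35: 1--011 ←essential
  m37: -0-101,1--101
  m41: -01-01,101--1
  m43: 1--011,101--1
  m44: -0110-,1-110-
  m45: -0-101,-01-01,-011-1,-0110-,1--101,1-110-,101--1
  m47: -011-1,101--1
  m48: 1-0000,11000-
  m49: -100-1,110-01,11000-
  m51: -1-011,-100-1,1--011
  m53: 1--101,110-01
  m58: 11101- ←essential
  m59: -1-011,1--011,11101-
  m60: 1-110- ←essential
  m61: 1--101,1-110-
Essential: -100-1, 0-111-, 00-1--, 001-10, 1--011, 1-0000, 1-110-, 11101-

YES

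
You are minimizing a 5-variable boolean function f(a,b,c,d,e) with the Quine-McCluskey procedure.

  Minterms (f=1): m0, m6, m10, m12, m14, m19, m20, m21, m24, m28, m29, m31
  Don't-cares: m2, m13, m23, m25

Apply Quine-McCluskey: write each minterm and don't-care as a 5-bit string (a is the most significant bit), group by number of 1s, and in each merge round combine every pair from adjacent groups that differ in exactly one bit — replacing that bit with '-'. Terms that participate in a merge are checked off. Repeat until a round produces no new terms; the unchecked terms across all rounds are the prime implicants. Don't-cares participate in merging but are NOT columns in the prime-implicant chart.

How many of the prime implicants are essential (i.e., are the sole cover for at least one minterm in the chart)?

6

[col 0] 00000*, 00010*, 00110*, 01010*, 01100*, 01101*, 01110*, 10011*, 10100*, 10101*, 10111*, 11000*, 11001*, 11100*, 11101*, 11111*
[col 1] -1100*, -1101*, 0-010*, 0-110*, 00-10*, 000-0, 01-10*, 011-0, 0110-*, 1-100*, 1-101*, 1-111*, 10-11, 101-1*, 1010-*, 11-00*, 11-01*, 1100-*, 111-1*, 1110-*
[col 2] -110-, 0--10, 1-1-1, 1-10-, 11-0-
Prime implicants: -110-, 0--10, 000-0, 011-0, 1-1-1, 1-10-, 10-11, 11-0-
PI chart (minterm → PIs covering it):
  0 | 000-0  (sole → essential)
  6 | 0--10  (sole → essential)
  10 | 0--10  (sole → essential)
  12 | -110-,011-0
  14 | 0--10,011-0
  19 | 10-11  (sole → essential)
  20 | 1-10-  (sole → essential)
  21 | 1-1-1,1-10-
  24 | 11-0-  (sole → essential)
  28 | -110-,1-10-,11-0-
  29 | -110-,1-1-1,1-10-,11-0-
  31 | 1-1-1  (sole → essential)
Essential prime implicants: 0--10, 000-0, 1-1-1, 1-10-, 10-11, 11-0-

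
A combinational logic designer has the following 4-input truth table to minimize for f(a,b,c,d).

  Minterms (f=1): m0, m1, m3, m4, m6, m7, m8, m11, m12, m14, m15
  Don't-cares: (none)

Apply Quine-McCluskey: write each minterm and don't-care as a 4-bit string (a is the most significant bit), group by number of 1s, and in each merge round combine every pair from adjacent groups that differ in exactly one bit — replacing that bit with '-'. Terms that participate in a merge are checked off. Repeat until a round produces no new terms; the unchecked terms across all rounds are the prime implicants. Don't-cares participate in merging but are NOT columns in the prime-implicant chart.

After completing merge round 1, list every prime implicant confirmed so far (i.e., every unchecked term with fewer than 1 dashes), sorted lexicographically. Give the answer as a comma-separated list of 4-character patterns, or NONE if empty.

NONE

Round 0: 0000✓ 0001✓ 0011✓ 0100✓ 0110✓ 0111✓ 1000✓ 1011✓ 1100✓ 1110✓ 1111✓
Round 1: -000✓ -011✓ -100✓ -110✓ -111✓ 0-00✓ 0-11✓ 00-1 000- 01-0✓ 011-✓ 1-00✓ 1-11✓ 11-0✓ 111-✓
Round 2: --00 --11 -1-0 -11-
PIs = {--00, --11, -1-0, -11-, 00-1, 000-}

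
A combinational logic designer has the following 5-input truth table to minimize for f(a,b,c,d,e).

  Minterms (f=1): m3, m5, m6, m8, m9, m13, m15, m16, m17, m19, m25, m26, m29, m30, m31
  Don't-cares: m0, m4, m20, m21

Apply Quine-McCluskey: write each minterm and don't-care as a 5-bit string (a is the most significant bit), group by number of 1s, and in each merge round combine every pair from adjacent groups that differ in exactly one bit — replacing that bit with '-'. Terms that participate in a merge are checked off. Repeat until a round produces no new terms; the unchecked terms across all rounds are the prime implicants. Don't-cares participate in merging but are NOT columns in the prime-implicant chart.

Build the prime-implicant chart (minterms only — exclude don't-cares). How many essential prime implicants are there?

4

[col 0] 00000*, 00011*, 00100*, 00101*, 00110*, 01000*, 01001*, 01101*, 01111*, 10000*, 10001*, 10011*, 10100*, 10101*, 11001*, 11010*, 11101*, 11110*, 11111*
[col 1] -0000*, -0011, -0100*, -0101*, -1001*, -1101*, -1111*, 0-000, 0-101*, 00-00*, 001-0, 0010-*, 01-01*, 0100-, 011-1*, 1-001*, 1-101*, 10-00*, 10-01*, 100-1, 1000-*, 1010-*, 11-01*, 11-10, 111-1*, 1111-
[col 2] --101, -0-00, -010-, -1-01, -11-1, 1--01, 10-0-
Prime implicants: --101, -0-00, -0011, -010-, -1-01, -11-1, 0-000, 001-0, 0100-, 1--01, 10-0-, 100-1, 11-10, 1111-
PI chart (minterm → PIs covering it):
  3 | -0011  (sole → essential)
  5 | --101,-010-
  6 | 001-0  (sole → essential)
  8 | 0-000,0100-
  9 | -1-01,0100-
  13 | --101,-1-01,-11-1
  15 | -11-1  (sole → essential)
  16 | -0-00,10-0-
  17 | 1--01,10-0-,100-1
  19 | -0011,100-1
  25 | -1-01,1--01
  26 | 11-10  (sole → essential)
  29 | --101,-1-01,-11-1,1--01
  30 | 11-10,1111-
  31 | -11-1,1111-
Essential prime implicants: -0011, -11-1, 001-0, 11-10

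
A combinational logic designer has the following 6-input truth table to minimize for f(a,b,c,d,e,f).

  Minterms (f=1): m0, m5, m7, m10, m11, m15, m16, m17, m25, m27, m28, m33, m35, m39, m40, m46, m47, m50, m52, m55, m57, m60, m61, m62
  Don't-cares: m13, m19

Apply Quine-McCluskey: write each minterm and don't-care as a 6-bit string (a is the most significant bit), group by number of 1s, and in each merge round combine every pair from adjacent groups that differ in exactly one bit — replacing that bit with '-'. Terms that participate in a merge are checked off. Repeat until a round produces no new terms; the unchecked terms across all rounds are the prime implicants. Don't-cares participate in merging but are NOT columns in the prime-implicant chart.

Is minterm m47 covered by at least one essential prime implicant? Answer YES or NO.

NO

[col 0] 000000*, 000101*, 000111*, 001010*, 001011*, 001101*, 001111*, 010000*, 010001*, 010011*, 011001*, 011011*, 011100*, 100001*, 100011*, 100111*, 101000, 101110*, 101111*, 110010, 110100*, 110111*, 111001*, 111100*, 111101*, 111110*
[col 1] -00111*, -01111*, -11001, -11100, 0-0000, 0-1011, 00-101*, 00-111*, 0001-1*, 001-11, 00101-, 0011-1*, 01-001*, 01-011*, 0100-1*, 01000-, 0110-1*, 1-0111, 1-1110, 10-111*, 100-11, 1000-1, 10111-, 11-100, 111-01, 1111-0, 11110-
[col 2] -0-111, 00-1-1, 01-0-1
Prime implicants: -0-111, -11001, -11100, 0-0000, 0-1011, 00-1-1, 001-11, 00101-, 01-0-1, 01000-, 1-0111, 1-1110, 100-11, 1000-1, 101000, 10111-, 11-100, 110010, 111-01, 1111-0, 11110-
PI chart (minterm → PIs covering it):
  0 | 0-0000  (sole → essential)
  5 | 00-1-1  (sole → essential)
  7 | -0-111,00-1-1
  10 | 00101-  (sole → essential)
  11 | 0-1011,001-11,00101-
  15 | -0-111,00-1-1,001-11
  16 | 0-0000,01000-
  17 | 01-0-1,01000-
  25 | -11001,01-0-1
  27 | 0-1011,01-0-1
  28 | -11100  (sole → essential)
  33 | 1000-1  (sole → essential)
  35 | 100-11,1000-1
  39 | -0-111,1-0111,100-11
  40 | 101000  (sole → essential)
  46 | 1-1110,10111-
  47 | -0-111,10111-
  50 | 110010  (sole → essential)
  52 | 11-100  (sole → essential)
  55 | 1-0111  (sole → essential)
  57 | -11001,111-01
  60 | -11100,11-100,1111-0,11110-
  61 | 111-01,11110-
  62 | 1-1110,1111-0
Essential prime implicants: -11100, 0-0000, 00-1-1, 00101-, 1-0111, 1000-1, 101000, 11-100, 110010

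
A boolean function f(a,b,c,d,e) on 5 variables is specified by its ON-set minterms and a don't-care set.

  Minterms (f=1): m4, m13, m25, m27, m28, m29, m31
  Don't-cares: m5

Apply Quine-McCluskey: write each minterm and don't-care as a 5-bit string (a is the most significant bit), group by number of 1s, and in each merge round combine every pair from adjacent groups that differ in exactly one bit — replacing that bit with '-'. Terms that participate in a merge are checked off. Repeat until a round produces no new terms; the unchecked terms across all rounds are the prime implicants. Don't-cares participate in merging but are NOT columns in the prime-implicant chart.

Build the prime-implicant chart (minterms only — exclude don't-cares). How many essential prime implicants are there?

3

size-2^0 implicants → 00100(✓)  00101(✓)  01101(✓)  11001(✓)  11011(✓)  11100(✓)  11101(✓)  11111(✓)
size-2^1 implicants → -1101  0-101  0010-  11-01(✓)  11-11(✓)  110-1(✓)  111-1(✓)  1110-
size-2^2 implicants → 11--1
Unchecked terms (primes): -1101, 0-101, 0010-, 11--1, 1110-
Minterm coverage:
  m4 ⊆ 0010- [E]
  m13 ⊆ -1101,0-101
  m25 ⊆ 11--1 [E]
  m27 ⊆ 11--1 [E]
  m28 ⊆ 1110- [E]
  m29 ⊆ -1101,11--1,1110-
  m31 ⊆ 11--1 [E]
E = {0010-, 11--1, 1110-}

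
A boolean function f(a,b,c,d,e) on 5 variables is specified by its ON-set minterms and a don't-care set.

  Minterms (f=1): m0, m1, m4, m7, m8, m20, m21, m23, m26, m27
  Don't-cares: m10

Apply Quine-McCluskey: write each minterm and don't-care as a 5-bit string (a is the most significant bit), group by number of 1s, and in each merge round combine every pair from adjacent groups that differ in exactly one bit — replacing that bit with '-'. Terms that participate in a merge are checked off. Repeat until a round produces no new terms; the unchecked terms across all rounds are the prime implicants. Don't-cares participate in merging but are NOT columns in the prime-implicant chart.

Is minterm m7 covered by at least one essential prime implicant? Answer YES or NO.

YES

[col 0] 00000*, 00001*, 00100*, 00111*, 01000*, 01010*, 10100*, 10101*, 10111*, 11010*, 11011*
[col 1] -0100, -0111, -1010, 0-000, 00-00, 0000-, 010-0, 101-1, 1010-, 1101-
Prime implicants: -0100, -0111, -1010, 0-000, 00-00, 0000-, 010-0, 101-1, 1010-, 1101-
PI chart (minterm → PIs covering it):
  0 | 0-000,00-00,0000-
  1 | 0000-  (sole → essential)
  4 | -0100,00-00
  7 | -0111  (sole → essential)
  8 | 0-000,010-0
  20 | -0100,1010-
  21 | 101-1,1010-
  23 | -0111,101-1
  26 | -1010,1101-
  27 | 1101-  (sole → essential)
Essential prime implicants: -0111, 0000-, 1101-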